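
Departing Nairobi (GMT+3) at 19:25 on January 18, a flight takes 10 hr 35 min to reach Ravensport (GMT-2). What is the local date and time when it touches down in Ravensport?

01:00 on Jan 19

Convert departure to UTC: 19:25 − 3:00 = 16:25 UTC on Jan 18.
Add 10 hours and 35 minutes travel time → 03:00 UTC (Jan 19).
Ravensport is UTC−2:00, so local arrival = 03:00 − 2:00 = 01:00 on Jan 19.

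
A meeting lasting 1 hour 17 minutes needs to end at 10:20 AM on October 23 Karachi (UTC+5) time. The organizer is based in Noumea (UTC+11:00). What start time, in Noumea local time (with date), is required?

3:03 PM on October 23

Target end time in UTC: 10:20 AM − 5:00 = 5:20 AM on Oct 23.
Subtract 1 hour and 17 minutes → start 4:03 AM UTC on Oct 23.
Noumea is UTC+11:00: 4:03 AM + 11:00 = 3:03 PM on Oct 23.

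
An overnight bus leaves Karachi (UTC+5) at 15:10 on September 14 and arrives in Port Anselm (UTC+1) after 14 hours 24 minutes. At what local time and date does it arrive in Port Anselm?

01:34 on Sep 15

Convert departure to UTC: 15:10 − 5:00 = 10:10 UTC on Sep 14.
Add 14 hours 24 minutes travel time → 00:34 UTC (Sep 15).
Port Anselm is UTC+1:00, so local arrival = 00:34 + 1:00 = 01:34 on Sep 15.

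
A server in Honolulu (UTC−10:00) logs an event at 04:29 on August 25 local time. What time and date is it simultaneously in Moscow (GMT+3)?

Moscow is 13:00 ahead of Honolulu.
Shift by the zone difference: 04:29 + 13:00 = 17:29 on Aug 25 in Moscow.

17:29 on Aug 25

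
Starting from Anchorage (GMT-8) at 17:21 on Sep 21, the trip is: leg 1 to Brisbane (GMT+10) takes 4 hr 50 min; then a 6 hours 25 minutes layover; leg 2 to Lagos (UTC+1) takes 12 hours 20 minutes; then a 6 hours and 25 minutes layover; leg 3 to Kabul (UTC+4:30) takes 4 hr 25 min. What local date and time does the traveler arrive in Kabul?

16:16 on September 23

Convert departure to UTC: 17:21 + 8:00 = 01:21 UTC on Sep 22.
Add 4 hours and 50 minutes leg 1 → 06:11 UTC.
Add 6 hours and 25 minutes layover in Brisbane → 12:36 UTC.
Add 12 hours and 20 minutes leg 2 → 00:56 UTC (Sep 23).
Add 6 hours and 25 minutes layover in Lagos → 07:21 UTC.
Add 4 hours and 25 minutes leg 3 → 11:46 UTC.
Kabul is UTC+4:30, so local arrival = 11:46 + 4:30 = 16:16 on Sep 23.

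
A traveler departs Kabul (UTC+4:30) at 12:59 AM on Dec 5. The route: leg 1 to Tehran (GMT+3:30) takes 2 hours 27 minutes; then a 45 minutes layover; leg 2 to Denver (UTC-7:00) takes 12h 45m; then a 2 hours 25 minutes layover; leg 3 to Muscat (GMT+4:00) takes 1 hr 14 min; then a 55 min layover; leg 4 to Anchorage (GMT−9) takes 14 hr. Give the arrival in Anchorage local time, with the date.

10:00 PM on Dec 5

Convert departure to UTC: 12:59 AM − 4:30 = 8:29 PM UTC on Dec 4.
Add 2 hours and 27 minutes leg 1 → 10:56 PM UTC.
Add 45 minutes layover in Tehran → 11:41 PM UTC.
Add 12 hours 45 minutes leg 2 → 12:26 PM UTC (Dec 5).
Add 2 hours and 25 minutes layover in Denver → 2:51 PM UTC.
Add 1 hour and 14 minutes leg 3 → 4:05 PM UTC.
Add 55 minutes layover in Muscat → 5:00 PM UTC.
Add 14 hours leg 4 → 7:00 AM UTC (Dec 6).
Anchorage is UTC−9:00, so local arrival = 7:00 AM − 9:00 = 10:00 PM on Dec 5.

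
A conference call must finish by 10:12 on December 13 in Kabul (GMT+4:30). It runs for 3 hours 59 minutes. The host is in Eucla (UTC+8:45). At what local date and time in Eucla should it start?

10:28 on Dec 13

Target end time in UTC: 10:12 − 4:30 = 05:42 on Dec 13.
Subtract 3 hours 59 minutes → start 01:43 UTC on Dec 13.
Eucla is UTC+8:45: 01:43 + 8:45 = 10:28 on Dec 13.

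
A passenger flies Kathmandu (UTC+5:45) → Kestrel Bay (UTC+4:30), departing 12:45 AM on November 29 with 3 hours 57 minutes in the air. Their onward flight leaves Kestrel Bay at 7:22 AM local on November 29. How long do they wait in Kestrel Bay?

3 hours 55 minutes

Convert departure to UTC: 12:45 AM − 5:45 = 7:00 PM UTC on Nov 28.
Add 3 hours 57 minutes flight time → 10:57 PM UTC.
Kestrel Bay is UTC+4:30, so local arrival = 10:57 PM + 4:30 = 3:27 AM on Nov 29.
Layover = 7:22 AM − 3:27 AM = 3 hours 55 minutes.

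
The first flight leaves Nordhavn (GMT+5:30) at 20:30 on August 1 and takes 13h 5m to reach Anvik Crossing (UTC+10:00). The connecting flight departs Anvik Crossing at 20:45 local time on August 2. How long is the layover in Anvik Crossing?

Convert departure to UTC: 20:30 − 5:30 = 15:00 UTC on Aug 1.
Add 13 hours 5 minutes flight time → 04:05 UTC (Aug 2).
Anvik Crossing is UTC+10:00, so local arrival = 04:05 + 10:00 = 14:05 on Aug 2.
Layover = 20:45 − 14:05 = 6 hours 40 minutes.

6 hours 40 minutes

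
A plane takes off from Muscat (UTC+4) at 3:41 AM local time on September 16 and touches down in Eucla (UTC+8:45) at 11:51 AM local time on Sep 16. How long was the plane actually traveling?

3 hours 25 minutes

Eucla is 4:45 ahead of Muscat.
Clock-face elapsed time (ignoring zones) is 8 hours 10 minutes.
Actual elapsed = 8 hours 10 minutes − 4:45 = 3 hours 25 minutes.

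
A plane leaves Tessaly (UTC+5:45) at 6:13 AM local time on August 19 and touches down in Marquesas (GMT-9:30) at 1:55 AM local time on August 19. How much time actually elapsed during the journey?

10 hours 57 minutes

Departure in UTC: 6:13 AM − 5:45 = 12:28 AM on Aug 19.
Arrival in UTC: 1:55 AM + 9:30 = 11:25 AM on Aug 19.
Elapsed = 11:25 AM − 12:28 AM = 10 hours 57 minutes.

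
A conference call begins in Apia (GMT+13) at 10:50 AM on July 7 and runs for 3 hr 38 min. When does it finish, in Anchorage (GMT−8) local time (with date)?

Anchorage is 21:00 behind Apia.
After 3 hours and 38 minutes it is 2:28 PM in Apia.
Shift by the zone difference: 2:28 PM − 21:00 = 5:28 PM on Jul 6 in Anchorage.

5:28 PM on July 6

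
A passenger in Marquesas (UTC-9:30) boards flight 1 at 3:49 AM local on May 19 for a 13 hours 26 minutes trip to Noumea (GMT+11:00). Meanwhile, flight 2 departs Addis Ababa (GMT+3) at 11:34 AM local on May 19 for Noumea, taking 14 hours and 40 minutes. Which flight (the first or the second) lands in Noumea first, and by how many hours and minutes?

the second, by 3 hours 31 minutes

Flight 1 in UTC: 3:49 AM + 9:30 = 1:19 PM on May 19.
+13 hours 26 minutes → arrive 2:45 AM UTC on May 20.
Flight 2 in UTC: 11:34 AM − 3:00 = 8:34 AM on May 19.
+14 hours 40 minutes → arrive 11:14 PM UTC on May 19.
Flight 2 lands earlier by 3 hours 31 minutes.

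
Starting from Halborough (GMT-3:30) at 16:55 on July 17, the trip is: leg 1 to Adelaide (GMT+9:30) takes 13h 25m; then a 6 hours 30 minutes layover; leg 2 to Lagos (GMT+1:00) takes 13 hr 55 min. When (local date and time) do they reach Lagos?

Convert departure to UTC: 16:55 + 3:30 = 20:25 UTC on Jul 17.
Add 13 hours and 25 minutes leg 1 → 09:50 UTC (Jul 18).
Add 6 hours and 30 minutes layover in Adelaide → 16:20 UTC.
Add 13 hours and 55 minutes leg 2 → 06:15 UTC (Jul 19).
Lagos is UTC+1:00, so local arrival = 06:15 + 1:00 = 07:15 on Jul 19.

07:15 on July 19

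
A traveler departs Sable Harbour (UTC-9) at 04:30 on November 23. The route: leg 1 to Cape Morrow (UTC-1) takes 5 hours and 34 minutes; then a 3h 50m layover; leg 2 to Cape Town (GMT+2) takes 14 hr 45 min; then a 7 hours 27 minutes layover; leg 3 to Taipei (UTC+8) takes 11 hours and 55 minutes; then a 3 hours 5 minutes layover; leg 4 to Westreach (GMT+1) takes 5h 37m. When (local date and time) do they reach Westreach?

18:43 on November 25

Convert departure to UTC: 04:30 + 9:00 = 13:30 UTC on Nov 23.
Add 5 hours and 34 minutes leg 1 → 19:04 UTC.
Add 3 hours and 50 minutes layover in Cape Morrow → 22:54 UTC.
Add 14 hours 45 minutes leg 2 → 13:39 UTC (Nov 24).
Add 7 hours and 27 minutes layover in Cape Town → 21:06 UTC.
Add 11 hours and 55 minutes leg 3 → 09:01 UTC (Nov 25).
Add 3 hours 5 minutes layover in Taipei → 12:06 UTC.
Add 5 hours 37 minutes leg 4 → 17:43 UTC.
Westreach is UTC+1:00, so local arrival = 17:43 + 1:00 = 18:43 on Nov 25.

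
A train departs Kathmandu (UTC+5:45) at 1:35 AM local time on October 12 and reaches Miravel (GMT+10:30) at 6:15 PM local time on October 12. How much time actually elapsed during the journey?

Miravel is 4:45 ahead of Kathmandu.
Clock-face elapsed time (ignoring zones) is 16 hours 40 minutes.
Actual elapsed = 16 hours 40 minutes − 4:45 = 11 hours 55 minutes.

11 hours 55 minutes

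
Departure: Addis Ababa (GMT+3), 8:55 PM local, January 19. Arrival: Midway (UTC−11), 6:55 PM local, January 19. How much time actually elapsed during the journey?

12 hours

Midway is 14:00 behind Addis Ababa.
Clock-face elapsed time (ignoring zones) is −2 hours.
Actual elapsed = −2 hours + 14:00 = 12 hours.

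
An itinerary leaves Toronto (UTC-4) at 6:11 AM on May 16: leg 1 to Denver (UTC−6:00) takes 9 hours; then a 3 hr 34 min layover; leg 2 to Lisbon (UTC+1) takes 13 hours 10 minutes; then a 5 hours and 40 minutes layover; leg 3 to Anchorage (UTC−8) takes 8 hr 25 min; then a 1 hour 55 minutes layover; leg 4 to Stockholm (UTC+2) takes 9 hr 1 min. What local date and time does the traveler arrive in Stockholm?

Convert departure to UTC: 6:11 AM + 4:00 = 10:11 AM UTC on May 16.
Add 9 hours leg 1 → 7:11 PM UTC.
Add 3 hours and 34 minutes layover in Denver → 10:45 PM UTC.
Add 13 hours and 10 minutes leg 2 → 11:55 AM UTC (May 17).
Add 5 hours 40 minutes layover in Lisbon → 5:35 PM UTC.
Add 8 hours and 25 minutes leg 3 → 2:00 AM UTC (May 18).
Add 1 hour 55 minutes layover in Anchorage → 3:55 AM UTC.
Add 9 hours and 1 minute leg 4 → 12:56 PM UTC.
Stockholm is UTC+2:00, so local arrival = 12:56 PM + 2:00 = 2:56 PM on May 18.

2:56 PM on May 18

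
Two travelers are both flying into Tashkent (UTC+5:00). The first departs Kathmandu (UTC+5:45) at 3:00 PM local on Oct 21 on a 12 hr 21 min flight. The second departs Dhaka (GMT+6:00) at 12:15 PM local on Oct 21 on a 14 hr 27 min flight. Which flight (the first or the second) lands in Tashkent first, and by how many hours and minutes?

Flight 1 in UTC: 3:00 PM − 5:45 = 9:15 AM on Oct 21.
+12 hours and 21 minutes → arrive 9:36 PM UTC on Oct 21.
Flight 2 in UTC: 12:15 PM − 6:00 = 6:15 AM on Oct 21.
+14 hours and 27 minutes → arrive 8:42 PM UTC on Oct 21.
Flight 2 lands earlier by 54 minutes.

the second, by 54 minutes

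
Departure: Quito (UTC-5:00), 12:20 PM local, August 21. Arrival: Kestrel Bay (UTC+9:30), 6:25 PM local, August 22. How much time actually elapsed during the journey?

Departure in UTC: 12:20 PM + 5:00 = 5:20 PM on Aug 21.
Arrival in UTC: 6:25 PM − 9:30 = 8:55 AM on Aug 22.
Elapsed = 8:55 AM − 5:20 PM (+1 day) = 15 hours 35 minutes.

15 hours 35 minutes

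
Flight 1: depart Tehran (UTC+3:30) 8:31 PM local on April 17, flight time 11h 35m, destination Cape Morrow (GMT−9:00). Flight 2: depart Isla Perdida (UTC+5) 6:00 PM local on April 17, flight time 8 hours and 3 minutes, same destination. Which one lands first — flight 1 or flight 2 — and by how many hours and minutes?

Flight 1 in UTC: 8:31 PM − 3:30 = 5:01 PM on Apr 17.
+11 hours and 35 minutes → arrive 4:36 AM UTC on Apr 18.
Flight 2 in UTC: 6:00 PM − 5:00 = 1:00 PM on Apr 17.
+8 hours and 3 minutes → arrive 9:03 PM UTC on Apr 17.
Flight 2 lands earlier by 7 hours 33 minutes.

the second, by 7 hours 33 minutes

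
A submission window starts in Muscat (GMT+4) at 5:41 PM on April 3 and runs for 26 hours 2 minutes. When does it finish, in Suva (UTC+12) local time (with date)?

Convert start to UTC: 5:41 PM − 4:00 = 1:41 PM UTC on Apr 3.
Add 26 hours 2 minutes duration → 3:43 PM UTC (Apr 4).
Suva is UTC+12:00, so local end time = 3:43 PM + 12:00 = 3:43 AM on Apr 5.

3:43 AM on April 5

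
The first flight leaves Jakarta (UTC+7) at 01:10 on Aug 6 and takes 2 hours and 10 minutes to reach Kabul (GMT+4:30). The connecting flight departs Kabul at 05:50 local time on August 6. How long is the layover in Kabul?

Convert departure to UTC: 01:10 − 7:00 = 18:10 UTC on Aug 5.
Add 2 hours 10 minutes flight time → 20:20 UTC.
Kabul is UTC+4:30, so local arrival = 20:20 + 4:30 = 00:50 on Aug 6.
Layover = 05:50 − 00:50 = 5 hours.

5 hours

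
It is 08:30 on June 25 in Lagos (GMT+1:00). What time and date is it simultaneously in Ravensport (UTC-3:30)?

04:00 on Jun 25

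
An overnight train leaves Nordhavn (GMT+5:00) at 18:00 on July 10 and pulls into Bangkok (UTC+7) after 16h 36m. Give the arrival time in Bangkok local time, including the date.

Convert departure to UTC: 18:00 − 5:00 = 13:00 UTC on Jul 10.
Add 16 hours 36 minutes travel time → 05:36 UTC (Jul 11).
Bangkok is UTC+7:00, so local arrival = 05:36 + 7:00 = 12:36 on Jul 11.

12:36 on Jul 11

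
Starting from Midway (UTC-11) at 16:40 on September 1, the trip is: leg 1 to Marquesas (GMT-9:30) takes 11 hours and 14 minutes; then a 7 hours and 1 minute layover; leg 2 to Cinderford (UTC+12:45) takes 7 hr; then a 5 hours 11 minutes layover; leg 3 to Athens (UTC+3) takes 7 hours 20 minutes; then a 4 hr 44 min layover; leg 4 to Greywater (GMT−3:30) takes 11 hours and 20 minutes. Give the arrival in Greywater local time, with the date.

06:00 on September 4

Convert departure to UTC: 16:40 + 11:00 = 03:40 UTC on Sep 2.
Add 11 hours and 14 minutes leg 1 → 14:54 UTC.
Add 7 hours and 1 minute layover in Marquesas → 21:55 UTC.
Add 7 hours leg 2 → 04:55 UTC (Sep 3).
Add 5 hours 11 minutes layover in Cinderford → 10:06 UTC.
Add 7 hours and 20 minutes leg 3 → 17:26 UTC.
Add 4 hours and 44 minutes layover in Athens → 22:10 UTC.
Add 11 hours 20 minutes leg 4 → 09:30 UTC (Sep 4).
Greywater is UTC−3:30, so local arrival = 09:30 − 3:30 = 06:00 on Sep 4.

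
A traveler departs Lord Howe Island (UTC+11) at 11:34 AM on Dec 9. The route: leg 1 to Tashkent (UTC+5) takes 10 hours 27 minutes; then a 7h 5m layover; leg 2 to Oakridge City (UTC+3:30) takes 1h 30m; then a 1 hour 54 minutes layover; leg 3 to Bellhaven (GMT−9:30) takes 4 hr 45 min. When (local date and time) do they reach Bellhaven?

Convert departure to UTC: 11:34 AM − 11:00 = 12:34 AM UTC on Dec 9.
Add 10 hours and 27 minutes leg 1 → 11:01 AM UTC.
Add 7 hours and 5 minutes layover in Tashkent → 6:06 PM UTC.
Add 1 hour and 30 minutes leg 2 → 7:36 PM UTC.
Add 1 hour and 54 minutes layover in Oakridge City → 9:30 PM UTC.
Add 4 hours and 45 minutes leg 3 → 2:15 AM UTC (Dec 10).
Bellhaven is UTC−9:30, so local arrival = 2:15 AM − 9:30 = 4:45 PM on Dec 9.

4:45 PM on December 9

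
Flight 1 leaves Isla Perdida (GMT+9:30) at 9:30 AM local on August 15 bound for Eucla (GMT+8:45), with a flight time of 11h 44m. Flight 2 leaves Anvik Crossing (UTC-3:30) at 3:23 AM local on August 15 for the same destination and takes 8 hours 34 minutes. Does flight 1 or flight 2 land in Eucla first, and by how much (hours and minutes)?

the first, by 3 hours 43 minutes

Flight 1 in UTC: 9:30 AM − 9:30 = 12:00 AM on Aug 15.
+11 hours and 44 minutes → arrive 11:44 AM UTC on Aug 15.
Flight 2 in UTC: 3:23 AM + 3:30 = 6:53 AM on Aug 15.
+8 hours and 34 minutes → arrive 3:27 PM UTC on Aug 15.
Flight 1 lands earlier by 3 hours 43 minutes.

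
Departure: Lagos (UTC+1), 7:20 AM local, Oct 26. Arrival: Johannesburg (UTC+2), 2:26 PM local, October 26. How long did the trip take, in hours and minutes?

Departure in UTC: 7:20 AM − 1:00 = 6:20 AM on Oct 26.
Arrival in UTC: 2:26 PM − 2:00 = 12:26 PM on Oct 26.
Elapsed = 12:26 PM − 6:20 AM = 6 hours 6 minutes.

6 hours 6 minutes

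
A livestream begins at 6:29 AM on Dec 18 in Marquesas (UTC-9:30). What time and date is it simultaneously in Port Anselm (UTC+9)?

12:59 AM on December 19

Port Anselm is 18:30 ahead of Marquesas.
Shift by the zone difference: 6:29 AM + 18:30 = 12:59 AM on Dec 19 in Port Anselm.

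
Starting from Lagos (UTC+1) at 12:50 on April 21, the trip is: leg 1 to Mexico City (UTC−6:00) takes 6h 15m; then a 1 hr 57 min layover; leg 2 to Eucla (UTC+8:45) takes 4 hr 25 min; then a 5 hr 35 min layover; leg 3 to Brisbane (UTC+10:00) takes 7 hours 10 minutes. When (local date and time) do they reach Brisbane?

23:12 on April 22

Convert departure to UTC: 12:50 − 1:00 = 11:50 UTC on Apr 21.
Add 6 hours and 15 minutes leg 1 → 18:05 UTC.
Add 1 hour 57 minutes layover in Mexico City → 20:02 UTC.
Add 4 hours 25 minutes leg 2 → 00:27 UTC (Apr 22).
Add 5 hours and 35 minutes layover in Eucla → 06:02 UTC.
Add 7 hours and 10 minutes leg 3 → 13:12 UTC.
Brisbane is UTC+10:00, so local arrival = 13:12 + 10:00 = 23:12 on Apr 22.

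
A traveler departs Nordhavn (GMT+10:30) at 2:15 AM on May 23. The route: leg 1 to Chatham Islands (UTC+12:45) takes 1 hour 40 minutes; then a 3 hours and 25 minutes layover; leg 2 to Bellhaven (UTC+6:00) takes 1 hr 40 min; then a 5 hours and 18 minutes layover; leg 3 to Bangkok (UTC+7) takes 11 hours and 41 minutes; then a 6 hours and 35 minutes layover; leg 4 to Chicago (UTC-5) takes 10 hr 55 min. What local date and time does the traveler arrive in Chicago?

Convert departure to UTC: 2:15 AM − 10:30 = 3:45 PM UTC on May 22.
Add 1 hour 40 minutes leg 1 → 5:25 PM UTC.
Add 3 hours and 25 minutes layover in Chatham Islands → 8:50 PM UTC.
Add 1 hour and 40 minutes leg 2 → 10:30 PM UTC.
Add 5 hours 18 minutes layover in Bellhaven → 3:48 AM UTC (May 23).
Add 11 hours 41 minutes leg 3 → 3:29 PM UTC.
Add 6 hours and 35 minutes layover in Bangkok → 10:04 PM UTC.
Add 10 hours 55 minutes leg 4 → 8:59 AM UTC (May 24).
Chicago is UTC−5:00, so local arrival = 8:59 AM − 5:00 = 3:59 AM on May 24.

3:59 AM on May 24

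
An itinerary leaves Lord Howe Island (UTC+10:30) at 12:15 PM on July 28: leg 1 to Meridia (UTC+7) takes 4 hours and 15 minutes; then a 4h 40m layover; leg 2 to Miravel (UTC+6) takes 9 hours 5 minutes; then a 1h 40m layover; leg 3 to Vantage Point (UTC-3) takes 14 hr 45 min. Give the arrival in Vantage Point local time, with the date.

Convert departure to UTC: 12:15 PM − 10:30 = 1:45 AM UTC on Jul 28.
Add 4 hours and 15 minutes leg 1 → 6:00 AM UTC.
Add 4 hours and 40 minutes layover in Meridia → 10:40 AM UTC.
Add 9 hours and 5 minutes leg 2 → 7:45 PM UTC.
Add 1 hour 40 minutes layover in Miravel → 9:25 PM UTC.
Add 14 hours and 45 minutes leg 3 → 12:10 PM UTC (Jul 29).
Vantage Point is UTC−3:00, so local arrival = 12:10 PM − 3:00 = 9:10 AM on Jul 29.

9:10 AM on Jul 29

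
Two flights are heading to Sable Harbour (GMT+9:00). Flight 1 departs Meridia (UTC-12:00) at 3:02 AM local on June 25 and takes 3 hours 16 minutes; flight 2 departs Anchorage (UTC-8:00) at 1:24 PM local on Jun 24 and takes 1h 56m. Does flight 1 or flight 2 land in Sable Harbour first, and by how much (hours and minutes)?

Flight 1 in UTC: 3:02 AM + 12:00 = 3:02 PM on Jun 25.
+3 hours and 16 minutes → arrive 6:18 PM UTC on Jun 25.
Flight 2 in UTC: 1:24 PM + 8:00 = 9:24 PM on Jun 24.
+1 hour 56 minutes → arrive 11:20 PM UTC on Jun 24.
Flight 2 lands earlier by 18 hours 58 minutes.

the second, by 18 hours 58 minutes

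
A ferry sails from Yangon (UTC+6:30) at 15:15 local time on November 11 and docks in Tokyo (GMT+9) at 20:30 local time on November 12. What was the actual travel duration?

Departure in UTC: 15:15 − 6:30 = 08:45 on Nov 11.
Arrival in UTC: 20:30 − 9:00 = 11:30 on Nov 12.
Elapsed = 11:30 − 08:45 (+1 day) = 26 hours 45 minutes.

26 hours 45 minutes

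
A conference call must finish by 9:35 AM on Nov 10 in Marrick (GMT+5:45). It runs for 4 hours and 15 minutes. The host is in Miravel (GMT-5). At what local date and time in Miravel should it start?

6:35 PM on November 9

Target end time in UTC: 9:35 AM − 5:45 = 3:50 AM on Nov 10.
Subtract 4 hours and 15 minutes → start 11:35 PM UTC on Nov 9.
Miravel is UTC−5:00: 11:35 PM − 5:00 = 6:35 PM on Nov 9.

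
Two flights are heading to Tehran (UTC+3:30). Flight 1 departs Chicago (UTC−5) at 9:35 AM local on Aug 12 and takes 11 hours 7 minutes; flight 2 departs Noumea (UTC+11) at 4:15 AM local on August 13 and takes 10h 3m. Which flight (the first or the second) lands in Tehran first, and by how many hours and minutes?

Flight 1 in UTC: 9:35 AM + 5:00 = 2:35 PM on Aug 12.
+11 hours and 7 minutes → arrive 1:42 AM UTC on Aug 13.
Flight 2 in UTC: 4:15 AM − 11:00 = 5:15 PM on Aug 12.
+10 hours 3 minutes → arrive 3:18 AM UTC on Aug 13.
Flight 1 lands earlier by 1 hour 36 minutes.

the first, by 1 hour 36 minutes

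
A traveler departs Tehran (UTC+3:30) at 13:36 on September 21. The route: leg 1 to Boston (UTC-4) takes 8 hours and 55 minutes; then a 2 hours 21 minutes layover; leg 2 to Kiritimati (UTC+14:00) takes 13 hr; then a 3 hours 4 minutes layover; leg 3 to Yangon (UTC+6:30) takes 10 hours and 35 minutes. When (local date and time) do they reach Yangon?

Convert departure to UTC: 13:36 − 3:30 = 10:06 UTC on Sep 21.
Add 8 hours and 55 minutes leg 1 → 19:01 UTC.
Add 2 hours 21 minutes layover in Boston → 21:22 UTC.
Add 13 hours leg 2 → 10:22 UTC (Sep 22).
Add 3 hours 4 minutes layover in Kiritimati → 13:26 UTC.
Add 10 hours 35 minutes leg 3 → 00:01 UTC (Sep 23).
Yangon is UTC+6:30, so local arrival = 00:01 + 6:30 = 06:31 on Sep 23.

06:31 on Sep 23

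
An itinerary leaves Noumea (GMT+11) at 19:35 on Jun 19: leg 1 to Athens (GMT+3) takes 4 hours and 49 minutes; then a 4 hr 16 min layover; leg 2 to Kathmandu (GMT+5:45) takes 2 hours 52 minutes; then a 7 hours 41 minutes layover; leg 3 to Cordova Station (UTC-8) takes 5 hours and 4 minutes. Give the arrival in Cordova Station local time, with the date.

01:17 on June 20

Convert departure to UTC: 19:35 − 11:00 = 08:35 UTC on Jun 19.
Add 4 hours and 49 minutes leg 1 → 13:24 UTC.
Add 4 hours 16 minutes layover in Athens → 17:40 UTC.
Add 2 hours and 52 minutes leg 2 → 20:32 UTC.
Add 7 hours and 41 minutes layover in Kathmandu → 04:13 UTC (Jun 20).
Add 5 hours 4 minutes leg 3 → 09:17 UTC.
Cordova Station is UTC−8:00, so local arrival = 09:17 − 8:00 = 01:17 on Jun 20.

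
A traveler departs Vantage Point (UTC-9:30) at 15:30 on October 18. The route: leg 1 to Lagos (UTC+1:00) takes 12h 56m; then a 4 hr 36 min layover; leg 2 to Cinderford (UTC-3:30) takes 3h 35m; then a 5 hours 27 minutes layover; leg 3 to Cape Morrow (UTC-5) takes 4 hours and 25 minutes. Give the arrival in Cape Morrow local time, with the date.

Convert departure to UTC: 15:30 + 9:30 = 01:00 UTC on Oct 19.
Add 12 hours 56 minutes leg 1 → 13:56 UTC.
Add 4 hours 36 minutes layover in Lagos → 18:32 UTC.
Add 3 hours and 35 minutes leg 2 → 22:07 UTC.
Add 5 hours and 27 minutes layover in Cinderford → 03:34 UTC (Oct 20).
Add 4 hours 25 minutes leg 3 → 07:59 UTC.
Cape Morrow is UTC−5:00, so local arrival = 07:59 − 5:00 = 02:59 on Oct 20.

02:59 on October 20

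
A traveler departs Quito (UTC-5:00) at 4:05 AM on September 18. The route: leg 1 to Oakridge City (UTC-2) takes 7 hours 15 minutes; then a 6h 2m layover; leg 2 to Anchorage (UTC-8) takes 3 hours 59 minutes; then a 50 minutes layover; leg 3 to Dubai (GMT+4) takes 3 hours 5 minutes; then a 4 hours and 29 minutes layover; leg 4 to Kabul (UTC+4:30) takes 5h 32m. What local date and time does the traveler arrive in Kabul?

8:47 PM on Sep 19

Convert departure to UTC: 4:05 AM + 5:00 = 9:05 AM UTC on Sep 18.
Add 7 hours 15 minutes leg 1 → 4:20 PM UTC.
Add 6 hours and 2 minutes layover in Oakridge City → 10:22 PM UTC.
Add 3 hours and 59 minutes leg 2 → 2:21 AM UTC (Sep 19).
Add 50 minutes layover in Anchorage → 3:11 AM UTC.
Add 3 hours 5 minutes leg 3 → 6:16 AM UTC.
Add 4 hours and 29 minutes layover in Dubai → 10:45 AM UTC.
Add 5 hours 32 minutes leg 4 → 4:17 PM UTC.
Kabul is UTC+4:30, so local arrival = 4:17 PM + 4:30 = 8:47 PM on Sep 19.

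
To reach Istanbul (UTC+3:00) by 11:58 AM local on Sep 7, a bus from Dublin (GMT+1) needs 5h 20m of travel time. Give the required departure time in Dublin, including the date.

4:38 AM on September 7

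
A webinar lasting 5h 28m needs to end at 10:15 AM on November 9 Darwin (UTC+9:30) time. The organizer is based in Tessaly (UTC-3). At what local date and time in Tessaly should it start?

Target end time in UTC: 10:15 AM − 9:30 = 12:45 AM on Nov 9.
Subtract 5 hours and 28 minutes → start 7:17 PM UTC on Nov 8.
Tessaly is UTC−3:00: 7:17 PM − 3:00 = 4:17 PM on Nov 8.

4:17 PM on November 8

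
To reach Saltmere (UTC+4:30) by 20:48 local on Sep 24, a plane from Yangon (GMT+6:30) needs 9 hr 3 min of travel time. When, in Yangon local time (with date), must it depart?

Target arrival in UTC: 20:48 − 4:30 = 16:18 on Sep 24.
Subtract 9 hours and 3 minutes → departure 07:15 UTC on Sep 24.
Yangon is UTC+6:30: 07:15 + 6:30 = 13:45 on Sep 24.

13:45 on September 24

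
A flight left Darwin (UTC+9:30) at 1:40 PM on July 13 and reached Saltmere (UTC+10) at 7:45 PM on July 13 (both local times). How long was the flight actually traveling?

Departure in UTC: 1:40 PM − 9:30 = 4:10 AM on Jul 13.
Arrival in UTC: 7:45 PM − 10:00 = 9:45 AM on Jul 13.
Elapsed = 9:45 AM − 4:10 AM = 5 hours 35 minutes.

5 hours 35 minutes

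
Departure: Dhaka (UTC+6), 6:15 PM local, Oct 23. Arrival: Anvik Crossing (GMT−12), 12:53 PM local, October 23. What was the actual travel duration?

Departure in UTC: 6:15 PM − 6:00 = 12:15 PM on Oct 23.
Arrival in UTC: 12:53 PM + 12:00 = 12:53 AM on Oct 24.
Elapsed = 12:53 AM − 12:15 PM (+1 day) = 12 hours 38 minutes.

12 hours 38 minutes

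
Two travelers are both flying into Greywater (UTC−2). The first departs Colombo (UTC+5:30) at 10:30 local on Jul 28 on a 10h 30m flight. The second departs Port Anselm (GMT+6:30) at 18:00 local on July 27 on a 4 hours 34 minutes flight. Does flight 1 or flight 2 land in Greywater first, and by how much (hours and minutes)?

the second, by 23 hours 26 minutes

Flight 1 in UTC: 10:30 − 5:30 = 05:00 on Jul 28.
+10 hours and 30 minutes → arrive 15:30 UTC on Jul 28.
Flight 2 in UTC: 18:00 − 6:30 = 11:30 on Jul 27.
+4 hours 34 minutes → arrive 16:04 UTC on Jul 27.
Flight 2 lands earlier by 23 hours 26 minutes.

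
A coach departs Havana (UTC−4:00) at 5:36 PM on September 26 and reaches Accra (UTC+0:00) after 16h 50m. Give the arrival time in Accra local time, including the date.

2:26 PM on September 27

Convert departure to UTC: 5:36 PM + 4:00 = 9:36 PM UTC on Sep 26.
Add 16 hours and 50 minutes travel time → 2:26 PM UTC (Sep 27).
Accra is UTC+0, so local arrival is the same: 2:26 PM on Sep 27.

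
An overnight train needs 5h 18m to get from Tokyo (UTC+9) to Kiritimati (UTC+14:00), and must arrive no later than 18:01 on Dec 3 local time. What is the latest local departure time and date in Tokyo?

Target arrival in UTC: 18:01 − 14:00 = 04:01 on Dec 3.
Subtract 5 hours 18 minutes → departure 22:43 UTC on Dec 2.
Tokyo is UTC+9:00: 22:43 + 9:00 = 07:43 on Dec 3.

07:43 on December 3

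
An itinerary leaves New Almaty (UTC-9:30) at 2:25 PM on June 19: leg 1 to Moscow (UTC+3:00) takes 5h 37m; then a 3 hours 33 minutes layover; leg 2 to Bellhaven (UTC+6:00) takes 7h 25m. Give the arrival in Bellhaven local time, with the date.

Convert departure to UTC: 2:25 PM + 9:30 = 11:55 PM UTC on Jun 19.
Add 5 hours 37 minutes leg 1 → 5:32 AM UTC (Jun 20).
Add 3 hours and 33 minutes layover in Moscow → 9:05 AM UTC.
Add 7 hours and 25 minutes leg 2 → 4:30 PM UTC.
Bellhaven is UTC+6:00, so local arrival = 4:30 PM + 6:00 = 10:30 PM on Jun 20.

10:30 PM on June 20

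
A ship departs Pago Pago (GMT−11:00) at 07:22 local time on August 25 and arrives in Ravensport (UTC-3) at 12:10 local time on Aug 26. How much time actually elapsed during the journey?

Departure in UTC: 07:22 + 11:00 = 18:22 on Aug 25.
Arrival in UTC: 12:10 + 3:00 = 15:10 on Aug 26.
Elapsed = 15:10 − 18:22 (+1 day) = 20 hours 48 minutes.

20 hours 48 minutes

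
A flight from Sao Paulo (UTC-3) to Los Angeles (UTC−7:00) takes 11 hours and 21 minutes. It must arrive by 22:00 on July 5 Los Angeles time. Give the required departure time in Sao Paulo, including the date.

Target arrival in UTC: 22:00 + 7:00 = 05:00 on Jul 6.
Subtract 11 hours and 21 minutes → departure 17:39 UTC on Jul 5.
Sao Paulo is UTC−3:00: 17:39 − 3:00 = 14:39 on Jul 5.

14:39 on July 5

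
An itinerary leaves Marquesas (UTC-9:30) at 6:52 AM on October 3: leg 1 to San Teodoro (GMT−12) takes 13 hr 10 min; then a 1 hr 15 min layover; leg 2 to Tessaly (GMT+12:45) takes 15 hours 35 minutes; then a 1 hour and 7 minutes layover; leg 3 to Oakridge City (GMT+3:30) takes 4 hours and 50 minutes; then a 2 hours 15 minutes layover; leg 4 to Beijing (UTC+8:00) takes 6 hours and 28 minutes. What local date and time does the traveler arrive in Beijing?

Convert departure to UTC: 6:52 AM + 9:30 = 4:22 PM UTC on Oct 3.
Add 13 hours and 10 minutes leg 1 → 5:32 AM UTC (Oct 4).
Add 1 hour 15 minutes layover in San Teodoro → 6:47 AM UTC.
Add 15 hours and 35 minutes leg 2 → 10:22 PM UTC.
Add 1 hour and 7 minutes layover in Tessaly → 11:29 PM UTC.
Add 4 hours and 50 minutes leg 3 → 4:19 AM UTC (Oct 5).
Add 2 hours 15 minutes layover in Oakridge City → 6:34 AM UTC.
Add 6 hours and 28 minutes leg 4 → 1:02 PM UTC.
Beijing is UTC+8:00, so local arrival = 1:02 PM + 8:00 = 9:02 PM on Oct 5.

9:02 PM on Oct 5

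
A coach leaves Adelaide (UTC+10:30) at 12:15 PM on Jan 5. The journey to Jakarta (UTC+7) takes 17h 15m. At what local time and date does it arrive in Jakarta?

2:00 AM on Jan 6

Convert departure to UTC: 12:15 PM − 10:30 = 1:45 AM UTC on Jan 5.
Add 17 hours and 15 minutes travel time → 7:00 PM UTC.
Jakarta is UTC+7:00, so local arrival = 7:00 PM + 7:00 = 2:00 AM on Jan 6.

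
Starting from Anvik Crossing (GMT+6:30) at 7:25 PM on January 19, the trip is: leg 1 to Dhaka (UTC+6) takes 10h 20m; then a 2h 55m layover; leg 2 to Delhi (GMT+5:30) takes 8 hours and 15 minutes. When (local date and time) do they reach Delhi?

Convert departure to UTC: 7:25 PM − 6:30 = 12:55 PM UTC on Jan 19.
Add 10 hours 20 minutes leg 1 → 11:15 PM UTC.
Add 2 hours and 55 minutes layover in Dhaka → 2:10 AM UTC (Jan 20).
Add 8 hours and 15 minutes leg 2 → 10:25 AM UTC.
Delhi is UTC+5:30, so local arrival = 10:25 AM + 5:30 = 3:55 PM on Jan 20.

3:55 PM on January 20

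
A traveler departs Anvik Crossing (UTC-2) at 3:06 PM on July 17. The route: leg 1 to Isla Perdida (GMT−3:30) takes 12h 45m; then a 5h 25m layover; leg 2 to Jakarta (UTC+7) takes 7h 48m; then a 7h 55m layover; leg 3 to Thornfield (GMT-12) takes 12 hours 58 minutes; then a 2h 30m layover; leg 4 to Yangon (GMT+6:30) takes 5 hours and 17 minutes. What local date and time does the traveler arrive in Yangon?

6:14 AM on Jul 20

Convert departure to UTC: 3:06 PM + 2:00 = 5:06 PM UTC on Jul 17.
Add 12 hours 45 minutes leg 1 → 5:51 AM UTC (Jul 18).
Add 5 hours and 25 minutes layover in Isla Perdida → 11:16 AM UTC.
Add 7 hours and 48 minutes leg 2 → 7:04 PM UTC.
Add 7 hours 55 minutes layover in Jakarta → 2:59 AM UTC (Jul 19).
Add 12 hours and 58 minutes leg 3 → 3:57 PM UTC.
Add 2 hours 30 minutes layover in Thornfield → 6:27 PM UTC.
Add 5 hours and 17 minutes leg 4 → 11:44 PM UTC.
Yangon is UTC+6:30, so local arrival = 11:44 PM + 6:30 = 6:14 AM on Jul 20.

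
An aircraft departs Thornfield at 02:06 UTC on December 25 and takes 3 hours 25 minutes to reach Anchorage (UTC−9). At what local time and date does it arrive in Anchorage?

20:31 on December 24

Departure is given in UTC: 02:06 on Dec 25.
Add 3 hours and 25 minutes → 05:31 UTC.
Anchorage is UTC−9:00: 05:31 − 9:00 = 20:31 on Dec 24.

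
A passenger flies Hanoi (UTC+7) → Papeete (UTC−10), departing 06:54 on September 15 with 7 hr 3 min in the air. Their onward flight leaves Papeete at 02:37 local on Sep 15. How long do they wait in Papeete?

Convert departure to UTC: 06:54 − 7:00 = 23:54 UTC on Sep 14.
Add 7 hours and 3 minutes flight time → 06:57 UTC (Sep 15).
Papeete is UTC−10:00, so local arrival = 06:57 − 10:00 = 20:57 on Sep 14.
Layover = 02:37 − 20:57 (+1 day) = 5 hours 40 minutes.

5 hours 40 minutes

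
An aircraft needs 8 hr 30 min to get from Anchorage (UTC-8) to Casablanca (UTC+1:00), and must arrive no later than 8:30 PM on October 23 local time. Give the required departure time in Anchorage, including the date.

3:00 AM on October 23

Target arrival in UTC: 8:30 PM − 1:00 = 7:30 PM on Oct 23.
Subtract 8 hours and 30 minutes → departure 11:00 AM UTC on Oct 23.
Anchorage is UTC−8:00: 11:00 AM − 8:00 = 3:00 AM on Oct 23.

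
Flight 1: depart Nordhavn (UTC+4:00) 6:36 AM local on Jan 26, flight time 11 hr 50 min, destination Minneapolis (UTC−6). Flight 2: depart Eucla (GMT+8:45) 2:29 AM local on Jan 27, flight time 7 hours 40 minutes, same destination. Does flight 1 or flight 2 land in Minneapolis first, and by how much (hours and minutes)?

the first, by 10 hours 58 minutes

Flight 1 in UTC: 6:36 AM − 4:00 = 2:36 AM on Jan 26.
+11 hours 50 minutes → arrive 2:26 PM UTC on Jan 26.
Flight 2 in UTC: 2:29 AM − 8:45 = 5:44 PM on Jan 26.
+7 hours and 40 minutes → arrive 1:24 AM UTC on Jan 27.
Flight 1 lands earlier by 10 hours 58 minutes.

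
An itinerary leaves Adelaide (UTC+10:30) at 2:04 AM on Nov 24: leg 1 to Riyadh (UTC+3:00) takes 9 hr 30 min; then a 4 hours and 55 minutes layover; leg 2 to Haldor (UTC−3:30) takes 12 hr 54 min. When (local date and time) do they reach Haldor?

3:23 PM on November 24

Convert departure to UTC: 2:04 AM − 10:30 = 3:34 PM UTC on Nov 23.
Add 9 hours and 30 minutes leg 1 → 1:04 AM UTC (Nov 24).
Add 4 hours and 55 minutes layover in Riyadh → 5:59 AM UTC.
Add 12 hours and 54 minutes leg 2 → 6:53 PM UTC.
Haldor is UTC−3:30, so local arrival = 6:53 PM − 3:30 = 3:23 PM on Nov 24.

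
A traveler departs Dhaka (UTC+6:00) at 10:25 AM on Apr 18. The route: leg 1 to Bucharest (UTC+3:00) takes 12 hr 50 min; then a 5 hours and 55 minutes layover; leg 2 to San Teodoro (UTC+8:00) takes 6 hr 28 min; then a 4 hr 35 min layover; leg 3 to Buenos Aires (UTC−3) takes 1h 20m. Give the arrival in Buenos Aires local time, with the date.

8:33 AM on April 19

Convert departure to UTC: 10:25 AM − 6:00 = 4:25 AM UTC on Apr 18.
Add 12 hours 50 minutes leg 1 → 5:15 PM UTC.
Add 5 hours and 55 minutes layover in Bucharest → 11:10 PM UTC.
Add 6 hours and 28 minutes leg 2 → 5:38 AM UTC (Apr 19).
Add 4 hours and 35 minutes layover in San Teodoro → 10:13 AM UTC.
Add 1 hour 20 minutes leg 3 → 11:33 AM UTC.
Buenos Aires is UTC−3:00, so local arrival = 11:33 AM − 3:00 = 8:33 AM on Apr 19.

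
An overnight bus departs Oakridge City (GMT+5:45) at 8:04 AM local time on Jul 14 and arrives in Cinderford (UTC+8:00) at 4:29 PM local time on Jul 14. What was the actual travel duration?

Cinderford is 2:15 ahead of Oakridge City.
Clock-face elapsed time (ignoring zones) is 8 hours 25 minutes.
Actual elapsed = 8 hours 25 minutes − 2:15 = 6 hours 10 minutes.

6 hours 10 minutes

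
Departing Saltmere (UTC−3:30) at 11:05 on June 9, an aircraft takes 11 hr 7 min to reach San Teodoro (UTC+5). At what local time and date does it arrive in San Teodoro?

06:42 on Jun 10

Convert departure to UTC: 11:05 + 3:30 = 14:35 UTC on Jun 9.
Add 11 hours and 7 minutes travel time → 01:42 UTC (Jun 10).
San Teodoro is UTC+5:00, so local arrival = 01:42 + 5:00 = 06:42 on Jun 10.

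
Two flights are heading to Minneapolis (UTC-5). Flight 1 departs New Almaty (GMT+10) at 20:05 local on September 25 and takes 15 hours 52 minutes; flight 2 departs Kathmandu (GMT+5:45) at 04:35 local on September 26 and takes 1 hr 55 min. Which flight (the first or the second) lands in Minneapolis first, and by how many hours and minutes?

Flight 1 in UTC: 20:05 − 10:00 = 10:05 on Sep 25.
+15 hours 52 minutes → arrive 01:57 UTC on Sep 26.
Flight 2 in UTC: 04:35 − 5:45 = 22:50 on Sep 25.
+1 hour and 55 minutes → arrive 00:45 UTC on Sep 26.
Flight 2 lands earlier by 1 hour 12 minutes.

the second, by 1 hour 12 minutes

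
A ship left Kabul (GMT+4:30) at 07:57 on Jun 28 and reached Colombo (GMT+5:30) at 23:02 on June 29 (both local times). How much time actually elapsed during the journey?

Departure in UTC: 07:57 − 4:30 = 03:27 on Jun 28.
Arrival in UTC: 23:02 − 5:30 = 17:32 on Jun 29.
Elapsed = 17:32 − 03:27 (+1 day) = 38 hours 5 minutes.

38 hours 5 minutes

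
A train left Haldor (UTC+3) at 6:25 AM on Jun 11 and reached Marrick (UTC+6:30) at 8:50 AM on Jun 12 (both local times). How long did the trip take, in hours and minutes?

Departure in UTC: 6:25 AM − 3:00 = 3:25 AM on Jun 11.
Arrival in UTC: 8:50 AM − 6:30 = 2:20 AM on Jun 12.
Elapsed = 2:20 AM − 3:25 AM (+1 day) = 22 hours 55 minutes.

22 hours 55 minutes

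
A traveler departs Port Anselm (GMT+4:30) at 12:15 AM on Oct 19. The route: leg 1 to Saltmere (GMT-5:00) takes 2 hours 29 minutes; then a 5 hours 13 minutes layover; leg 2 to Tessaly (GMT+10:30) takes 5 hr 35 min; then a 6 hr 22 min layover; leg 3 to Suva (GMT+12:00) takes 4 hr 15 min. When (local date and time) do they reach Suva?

7:39 AM on October 20

Convert departure to UTC: 12:15 AM − 4:30 = 7:45 PM UTC on Oct 18.
Add 2 hours and 29 minutes leg 1 → 10:14 PM UTC.
Add 5 hours 13 minutes layover in Saltmere → 3:27 AM UTC (Oct 19).
Add 5 hours and 35 minutes leg 2 → 9:02 AM UTC.
Add 6 hours 22 minutes layover in Tessaly → 3:24 PM UTC.
Add 4 hours and 15 minutes leg 3 → 7:39 PM UTC.
Suva is UTC+12:00, so local arrival = 7:39 PM + 12:00 = 7:39 AM on Oct 20.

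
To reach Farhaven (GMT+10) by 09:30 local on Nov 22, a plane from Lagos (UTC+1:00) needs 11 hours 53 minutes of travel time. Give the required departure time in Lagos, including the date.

Target arrival in UTC: 09:30 − 10:00 = 23:30 on Nov 21.
Subtract 11 hours 53 minutes → departure 11:37 UTC on Nov 21.
Lagos is UTC+1:00: 11:37 + 1:00 = 12:37 on Nov 21.

12:37 on November 21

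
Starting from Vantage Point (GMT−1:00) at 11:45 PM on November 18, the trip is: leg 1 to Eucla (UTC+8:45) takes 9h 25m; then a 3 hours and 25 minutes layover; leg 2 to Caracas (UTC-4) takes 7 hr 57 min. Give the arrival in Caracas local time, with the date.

5:32 PM on November 19

Convert departure to UTC: 11:45 PM + 1:00 = 12:45 AM UTC on Nov 19.
Add 9 hours and 25 minutes leg 1 → 10:10 AM UTC.
Add 3 hours 25 minutes layover in Eucla → 1:35 PM UTC.
Add 7 hours 57 minutes leg 2 → 9:32 PM UTC.
Caracas is UTC−4:00, so local arrival = 9:32 PM − 4:00 = 5:32 PM on Nov 19.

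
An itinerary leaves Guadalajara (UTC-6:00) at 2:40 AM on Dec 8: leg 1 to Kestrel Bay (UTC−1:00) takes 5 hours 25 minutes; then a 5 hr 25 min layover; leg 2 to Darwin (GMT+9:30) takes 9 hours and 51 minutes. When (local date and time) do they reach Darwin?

2:51 PM on Dec 9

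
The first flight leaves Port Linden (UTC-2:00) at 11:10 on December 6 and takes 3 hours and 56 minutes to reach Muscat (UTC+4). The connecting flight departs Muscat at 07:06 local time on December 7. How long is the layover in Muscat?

Convert departure to UTC: 11:10 + 2:00 = 13:10 UTC on Dec 6.
Add 3 hours 56 minutes flight time → 17:06 UTC.
Muscat is UTC+4:00, so local arrival = 17:06 + 4:00 = 21:06 on Dec 6.
Layover = 07:06 − 21:06 (+1 day) = 10 hours.

10 hours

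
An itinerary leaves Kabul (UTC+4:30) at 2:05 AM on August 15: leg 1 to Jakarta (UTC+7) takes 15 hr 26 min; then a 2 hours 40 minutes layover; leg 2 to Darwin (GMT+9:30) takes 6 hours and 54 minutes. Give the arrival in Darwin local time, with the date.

8:05 AM on August 16

Convert departure to UTC: 2:05 AM − 4:30 = 9:35 PM UTC on Aug 14.
Add 15 hours 26 minutes leg 1 → 1:01 PM UTC (Aug 15).
Add 2 hours and 40 minutes layover in Jakarta → 3:41 PM UTC.
Add 6 hours 54 minutes leg 2 → 10:35 PM UTC.
Darwin is UTC+9:30, so local arrival = 10:35 PM + 9:30 = 8:05 AM on Aug 16.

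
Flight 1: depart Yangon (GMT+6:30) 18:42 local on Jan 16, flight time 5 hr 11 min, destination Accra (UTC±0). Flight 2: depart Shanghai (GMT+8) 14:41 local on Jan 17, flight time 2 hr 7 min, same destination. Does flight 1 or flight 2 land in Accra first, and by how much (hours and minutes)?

the first, by 15 hours 25 minutes

Flight 1 in UTC: 18:42 − 6:30 = 12:12 on Jan 16.
+5 hours 11 minutes → arrive 17:23 UTC on Jan 16.
Flight 2 in UTC: 14:41 − 8:00 = 06:41 on Jan 17.
+2 hours 7 minutes → arrive 08:48 UTC on Jan 17.
Flight 1 lands earlier by 15 hours 25 minutes.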